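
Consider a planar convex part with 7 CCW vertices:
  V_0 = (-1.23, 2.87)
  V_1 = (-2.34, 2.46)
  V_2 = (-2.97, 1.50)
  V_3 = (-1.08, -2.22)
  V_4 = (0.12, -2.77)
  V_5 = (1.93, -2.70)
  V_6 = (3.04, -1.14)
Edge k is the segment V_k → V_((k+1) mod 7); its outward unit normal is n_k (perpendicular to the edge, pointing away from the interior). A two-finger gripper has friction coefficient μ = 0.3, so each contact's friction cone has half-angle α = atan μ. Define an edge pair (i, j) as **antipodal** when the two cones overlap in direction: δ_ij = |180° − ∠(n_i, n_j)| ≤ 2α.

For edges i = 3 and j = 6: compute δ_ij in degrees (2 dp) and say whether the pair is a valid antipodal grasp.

δ = 18.58°, valid

α = atan 0.3 = 16.70°;  2α = 33.40°
edge 3: e_3 = (+1.20, -0.55);  n_3 = (-0.4167, -0.9091)
edge 6: e_6 = (-4.27, +4.01);  n_6 = (+0.6846, +0.7290)
∠(n_3, n_6) = 161.42°
δ = |180° − 161.42°| = 18.58°
18.58° ≤ 2α = 33.40°  →  valid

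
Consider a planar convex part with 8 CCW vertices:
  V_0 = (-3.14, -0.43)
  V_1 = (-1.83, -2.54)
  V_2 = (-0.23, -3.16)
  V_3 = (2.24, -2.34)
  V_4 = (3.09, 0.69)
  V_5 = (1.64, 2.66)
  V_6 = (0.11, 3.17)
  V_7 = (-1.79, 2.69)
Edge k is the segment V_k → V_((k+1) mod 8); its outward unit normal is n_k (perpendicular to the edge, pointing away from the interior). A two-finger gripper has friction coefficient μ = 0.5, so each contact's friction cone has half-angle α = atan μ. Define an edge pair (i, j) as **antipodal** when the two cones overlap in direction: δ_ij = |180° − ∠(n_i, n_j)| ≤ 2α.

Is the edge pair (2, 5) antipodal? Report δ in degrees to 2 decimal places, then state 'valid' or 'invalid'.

δ = 36.80°, valid

α = atan 0.5 = 26.57°;  2α = 53.13°
edge 2: e_2 = (+2.47, +0.82);  n_2 = (+0.3151, -0.9491)
edge 5: e_5 = (-1.53, +0.51);  n_5 = (+0.3162, +0.9487)
∠(n_2, n_5) = 143.20°
δ = |180° − 143.20°| = 36.80°
36.80° ≤ 2α = 53.13°  →  valid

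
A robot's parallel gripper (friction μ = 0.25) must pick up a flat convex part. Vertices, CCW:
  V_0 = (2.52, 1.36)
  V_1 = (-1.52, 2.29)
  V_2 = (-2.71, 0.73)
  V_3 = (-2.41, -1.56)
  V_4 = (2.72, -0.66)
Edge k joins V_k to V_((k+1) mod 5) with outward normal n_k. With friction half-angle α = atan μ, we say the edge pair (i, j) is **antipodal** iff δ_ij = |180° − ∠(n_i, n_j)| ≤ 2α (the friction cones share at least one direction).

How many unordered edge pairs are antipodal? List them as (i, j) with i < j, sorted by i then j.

α = atan 0.25 = 14.04°;  2α = 28.07°
n_0 = (+0.2243, +0.9745)
n_1 = (-0.7951, +0.6065)
n_2 = (-0.9915, -0.1299)
n_3 = (+0.1728, -0.9850)
n_4 = (+0.9951, +0.0985)
  (0,1): δ = 114.37°  ·
  (0,2): δ = 69.57°  ·
  (0,3): δ = 22.91°  ✓
  (0,4): δ = 108.62°  ·
  (1,2): δ = 135.20°  ·
  (1,3): δ = 42.71°  ·
  (1,4): δ = 42.99°  ·
  (2,3): δ = 87.51°  ·
  (2,4): δ = 1.81°  ✓
  (3,4): δ = 94.30°  ·
antipodal pairs: 2

count = 2; pairs: (0,3), (2,4)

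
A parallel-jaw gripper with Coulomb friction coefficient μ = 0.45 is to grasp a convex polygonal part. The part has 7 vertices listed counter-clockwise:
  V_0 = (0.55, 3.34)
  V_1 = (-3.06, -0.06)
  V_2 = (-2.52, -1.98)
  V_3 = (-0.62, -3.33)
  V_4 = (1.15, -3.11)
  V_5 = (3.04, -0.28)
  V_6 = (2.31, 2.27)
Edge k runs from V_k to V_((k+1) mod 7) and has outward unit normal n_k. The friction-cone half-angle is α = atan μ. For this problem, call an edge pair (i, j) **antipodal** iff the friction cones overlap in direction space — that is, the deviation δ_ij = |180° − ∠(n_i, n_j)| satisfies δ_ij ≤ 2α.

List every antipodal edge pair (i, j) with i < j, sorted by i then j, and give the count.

α = atan 0.45 = 24.23°;  2α = 48.46°
n_0 = (-0.6856, +0.7280)
n_1 = (-0.9627, -0.2707)
n_2 = (-0.5792, -0.8152)
n_3 = (+0.1233, -0.9924)
n_4 = (+0.8316, -0.5554)
n_5 = (+0.9614, +0.2752)
n_6 = (+0.5195, +0.8545)
  (0,1): δ = 117.58°  ·
  (0,2): δ = 78.68°  ·
  (0,3): δ = 36.20°  ✓
  (0,4): δ = 12.98°  ✓
  (0,5): δ = 62.69°  ·
  (0,6): δ = 105.42°  ·
  (1,2): δ = 141.10°  ·
  (1,3): δ = 98.62°  ·
  (1,4): δ = 49.45°  ·
  (1,5): δ = 0.27°  ✓
  (1,6): δ = 42.99°  ✓
  (2,3): δ = 137.52°  ·
  (2,4): δ = 88.34°  ·
  (2,5): δ = 38.63°  ✓
  (2,6): δ = 4.10°  ✓
  (3,4): δ = 130.82°  ·
  (3,5): δ = 81.11°  ·
  (3,6): δ = 38.38°  ✓
  (4,5): δ = 130.29°  ·
  (4,6): δ = 87.56°  ·
  (5,6): δ = 137.27°  ·
antipodal pairs: 7

count = 7; pairs: (0,3), (0,4), (1,5), (1,6), (2,5), (2,6), (3,6)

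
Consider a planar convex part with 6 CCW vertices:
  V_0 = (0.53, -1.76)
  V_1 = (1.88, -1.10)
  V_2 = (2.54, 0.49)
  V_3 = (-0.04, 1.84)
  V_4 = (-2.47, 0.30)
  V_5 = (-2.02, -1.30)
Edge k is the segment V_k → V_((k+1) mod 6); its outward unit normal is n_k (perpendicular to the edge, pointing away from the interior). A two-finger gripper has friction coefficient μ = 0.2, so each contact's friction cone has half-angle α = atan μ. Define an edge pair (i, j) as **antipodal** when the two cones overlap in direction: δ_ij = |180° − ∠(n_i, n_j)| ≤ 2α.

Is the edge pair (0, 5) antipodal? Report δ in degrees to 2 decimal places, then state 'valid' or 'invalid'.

α = atan 0.2 = 11.31°;  2α = 22.62°
edge 0: e_0 = (+1.35, +0.66);  n_0 = (+0.4392, -0.8984)
edge 5: e_5 = (+2.55, -0.46);  n_5 = (-0.1775, -0.9841)
∠(n_0, n_5) = 36.28°
δ = |180° − 36.28°| = 143.72°
143.72° > 2α = 22.62°  →  invalid

δ = 143.72°, invalid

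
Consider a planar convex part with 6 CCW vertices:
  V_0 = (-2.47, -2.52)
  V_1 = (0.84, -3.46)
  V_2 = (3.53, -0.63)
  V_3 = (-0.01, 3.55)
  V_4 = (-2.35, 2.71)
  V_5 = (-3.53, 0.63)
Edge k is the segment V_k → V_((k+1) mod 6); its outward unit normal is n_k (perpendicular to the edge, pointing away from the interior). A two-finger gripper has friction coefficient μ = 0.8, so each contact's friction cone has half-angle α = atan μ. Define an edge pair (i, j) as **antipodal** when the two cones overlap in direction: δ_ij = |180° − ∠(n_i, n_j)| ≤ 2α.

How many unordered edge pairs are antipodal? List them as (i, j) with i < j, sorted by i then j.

α = atan 0.8 = 38.66°;  2α = 77.32°
n_0 = (-0.2732, -0.9620)
n_1 = (+0.7248, -0.6890)
n_2 = (+0.7631, +0.6463)
n_3 = (-0.3379, +0.9412)
n_4 = (-0.8698, +0.4934)
n_5 = (-0.9478, -0.3189)
  (0,1): δ = 117.69°  ·
  (0,2): δ = 33.89°  ✓
  (0,3): δ = 35.60°  ✓
  (0,4): δ = 76.29°  ✓
  (0,5): δ = 124.45°  ·
  (1,2): δ = 96.19°  ·
  (1,3): δ = 26.71°  ✓
  (1,4): δ = 13.98°  ✓
  (1,5): δ = 62.15°  ✓
  (2,3): δ = 110.51°  ·
  (2,4): δ = 69.83°  ✓
  (2,5): δ = 21.66°  ✓
  (3,4): δ = 139.31°  ·
  (3,5): δ = 91.15°  ·
  (4,5): δ = 131.83°  ·
antipodal pairs: 8

count = 8; pairs: (0,2), (0,3), (0,4), (1,3), (1,4), (1,5), (2,4), (2,5)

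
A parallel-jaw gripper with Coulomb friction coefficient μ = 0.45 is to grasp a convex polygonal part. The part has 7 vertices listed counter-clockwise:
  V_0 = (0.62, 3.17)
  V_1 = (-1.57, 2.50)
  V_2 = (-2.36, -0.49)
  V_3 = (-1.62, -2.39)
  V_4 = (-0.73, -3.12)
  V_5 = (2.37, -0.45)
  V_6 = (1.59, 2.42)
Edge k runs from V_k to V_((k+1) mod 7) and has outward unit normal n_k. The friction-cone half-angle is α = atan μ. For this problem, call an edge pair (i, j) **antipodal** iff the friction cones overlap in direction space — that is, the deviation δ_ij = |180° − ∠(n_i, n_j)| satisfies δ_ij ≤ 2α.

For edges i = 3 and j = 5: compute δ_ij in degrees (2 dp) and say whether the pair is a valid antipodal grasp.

δ = 35.44°, valid

α = atan 0.45 = 24.23°;  2α = 48.46°
edge 3: e_3 = (+0.89, -0.73);  n_3 = (-0.6342, -0.7732)
edge 5: e_5 = (-0.78, +2.87);  n_5 = (+0.9650, +0.2623)
∠(n_3, n_5) = 144.56°
δ = |180° − 144.56°| = 35.44°
35.44° ≤ 2α = 48.46°  →  valid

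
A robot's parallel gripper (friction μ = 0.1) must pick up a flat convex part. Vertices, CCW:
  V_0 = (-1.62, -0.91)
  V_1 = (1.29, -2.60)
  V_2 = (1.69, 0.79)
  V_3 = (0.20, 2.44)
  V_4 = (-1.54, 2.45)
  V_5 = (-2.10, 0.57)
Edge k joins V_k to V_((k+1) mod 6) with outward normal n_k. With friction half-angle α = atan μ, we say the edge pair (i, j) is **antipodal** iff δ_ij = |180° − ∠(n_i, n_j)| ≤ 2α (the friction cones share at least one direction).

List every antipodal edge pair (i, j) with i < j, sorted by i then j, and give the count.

α = atan 0.1 = 5.71°;  2α = 11.42°
n_0 = (-0.5022, -0.8647)
n_1 = (+0.9931, -0.1172)
n_2 = (+0.7422, +0.6702)
n_3 = (+0.0057, +1.0000)
n_4 = (-0.9584, +0.2855)
n_5 = (-0.9512, -0.3085)
  (0,1): δ = 66.58°  ·
  (0,2): δ = 17.77°  ·
  (0,3): δ = 29.82°  ·
  (0,4): δ = 103.56°  ·
  (0,5): δ = 138.12°  ·
  (1,2): δ = 131.19°  ·
  (1,3): δ = 83.60°  ·
  (1,4): δ = 9.86°  ✓
  (1,5): δ = 24.70°  ·
  (2,3): δ = 132.41°  ·
  (2,4): δ = 58.67°  ·
  (2,5): δ = 24.11°  ·
  (3,4): δ = 106.26°  ·
  (3,5): δ = 71.70°  ·
  (4,5): δ = 145.44°  ·
antipodal pairs: 1

count = 1; pairs: (1,4)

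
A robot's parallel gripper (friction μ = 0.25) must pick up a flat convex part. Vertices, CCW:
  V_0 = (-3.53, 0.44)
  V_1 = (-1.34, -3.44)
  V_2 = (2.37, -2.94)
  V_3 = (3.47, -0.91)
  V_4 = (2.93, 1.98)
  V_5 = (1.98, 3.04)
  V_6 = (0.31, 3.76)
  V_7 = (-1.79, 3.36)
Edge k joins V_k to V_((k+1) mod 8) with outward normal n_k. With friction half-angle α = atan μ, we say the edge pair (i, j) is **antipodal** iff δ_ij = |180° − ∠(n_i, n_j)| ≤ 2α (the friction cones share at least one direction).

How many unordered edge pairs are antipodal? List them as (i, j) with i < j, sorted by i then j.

α = atan 0.25 = 14.04°;  2α = 28.07°
n_0 = (-0.8709, -0.4915)
n_1 = (+0.1336, -0.9910)
n_2 = (+0.8792, -0.4764)
n_3 = (+0.9830, +0.1837)
n_4 = (+0.7447, +0.6674)
n_5 = (+0.3959, +0.9183)
n_6 = (-0.1871, +0.9823)
n_7 = (-0.8590, +0.5119)
  (0,1): δ = 111.77°  ·
  (0,2): δ = 57.89°  ·
  (0,3): δ = 18.86°  ✓
  (0,4): δ = 12.43°  ✓
  (0,5): δ = 37.24°  ·
  (0,6): δ = 71.34°  ·
  (0,7): δ = 119.77°  ·
  (1,2): δ = 126.13°  ·
  (1,3): δ = 87.09°  ·
  (1,4): δ = 55.81°  ·
  (1,5): δ = 31.00°  ·
  (1,6): δ = 3.11°  ✓
  (1,7): δ = 51.53°  ·
  (2,3): δ = 140.96°  ·
  (2,4): δ = 109.68°  ·
  (2,5): δ = 84.87°  ·
  (2,6): δ = 50.76°  ·
  (2,7): δ = 2.34°  ✓
  (3,4): δ = 148.72°  ·
  (3,5): δ = 123.91°  ·
  (3,6): δ = 89.80°  ·
  (3,7): δ = 41.37°  ·
  (4,5): δ = 155.19°  ·
  (4,6): δ = 121.08°  ·
  (4,7): δ = 72.66°  ·
  (5,6): δ = 145.89°  ·
  (5,7): δ = 97.47°  ·
  (6,7): δ = 131.57°  ·
antipodal pairs: 4

count = 4; pairs: (0,3), (0,4), (1,6), (2,7)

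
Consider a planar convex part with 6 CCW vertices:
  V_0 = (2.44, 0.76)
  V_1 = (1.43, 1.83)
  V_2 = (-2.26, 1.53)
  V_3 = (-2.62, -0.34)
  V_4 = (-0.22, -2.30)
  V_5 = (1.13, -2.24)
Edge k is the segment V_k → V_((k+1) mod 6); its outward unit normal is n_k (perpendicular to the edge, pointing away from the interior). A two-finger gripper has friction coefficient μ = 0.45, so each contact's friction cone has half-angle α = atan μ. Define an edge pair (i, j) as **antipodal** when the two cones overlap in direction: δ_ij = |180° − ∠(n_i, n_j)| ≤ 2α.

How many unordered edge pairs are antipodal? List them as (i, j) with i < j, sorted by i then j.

count = 4; pairs: (0,3), (1,3), (1,4), (2,5)

α = atan 0.45 = 24.23°;  2α = 48.46°
n_0 = (+0.7272, +0.6864)
n_1 = (-0.0810, +0.9967)
n_2 = (-0.9820, +0.1890)
n_3 = (-0.6325, -0.7745)
n_4 = (+0.0444, -0.9990)
n_5 = (+0.9164, -0.4002)
  (0,1): δ = 128.70°  ·
  (0,2): δ = 54.24°  ·
  (0,3): δ = 7.41°  ✓
  (0,4): δ = 49.20°  ·
  (0,5): δ = 113.06°  ·
  (1,2): δ = 105.54°  ·
  (1,3): δ = 43.89°  ✓
  (1,4): δ = 2.10°  ✓
  (1,5): δ = 61.76°  ·
  (2,3): δ = 118.34°  ·
  (2,4): δ = 76.56°  ·
  (2,5): δ = 12.69°  ✓
  (3,4): δ = 138.22°  ·
  (3,5): δ = 74.35°  ·
  (4,5): δ = 116.13°  ·
antipodal pairs: 4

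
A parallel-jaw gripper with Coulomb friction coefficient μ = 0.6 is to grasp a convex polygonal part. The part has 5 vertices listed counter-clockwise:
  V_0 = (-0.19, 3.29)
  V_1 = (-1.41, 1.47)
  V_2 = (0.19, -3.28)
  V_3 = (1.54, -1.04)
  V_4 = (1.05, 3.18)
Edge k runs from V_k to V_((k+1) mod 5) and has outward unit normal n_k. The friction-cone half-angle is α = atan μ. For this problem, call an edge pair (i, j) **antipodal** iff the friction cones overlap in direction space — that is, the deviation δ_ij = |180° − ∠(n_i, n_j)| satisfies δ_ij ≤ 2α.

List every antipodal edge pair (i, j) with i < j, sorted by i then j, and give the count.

count = 4; pairs: (0,2), (0,3), (1,2), (1,3)

α = atan 0.6 = 30.96°;  2α = 61.93°
n_0 = (-0.8306, +0.5568)
n_1 = (-0.9477, -0.3192)
n_2 = (+0.8565, -0.5162)
n_3 = (+0.9933, +0.1153)
n_4 = (+0.0884, +0.9961)
  (0,1): δ = 127.55°  ·
  (0,2): δ = 2.76°  ✓
  (0,3): δ = 40.46°  ✓
  (0,4): δ = 118.77°  ·
  (1,2): δ = 49.69°  ✓
  (1,3): δ = 11.99°  ✓
  (1,4): δ = 66.31°  ·
  (2,3): δ = 142.30°  ·
  (2,4): δ = 63.99°  ·
  (3,4): δ = 101.69°  ·
antipodal pairs: 4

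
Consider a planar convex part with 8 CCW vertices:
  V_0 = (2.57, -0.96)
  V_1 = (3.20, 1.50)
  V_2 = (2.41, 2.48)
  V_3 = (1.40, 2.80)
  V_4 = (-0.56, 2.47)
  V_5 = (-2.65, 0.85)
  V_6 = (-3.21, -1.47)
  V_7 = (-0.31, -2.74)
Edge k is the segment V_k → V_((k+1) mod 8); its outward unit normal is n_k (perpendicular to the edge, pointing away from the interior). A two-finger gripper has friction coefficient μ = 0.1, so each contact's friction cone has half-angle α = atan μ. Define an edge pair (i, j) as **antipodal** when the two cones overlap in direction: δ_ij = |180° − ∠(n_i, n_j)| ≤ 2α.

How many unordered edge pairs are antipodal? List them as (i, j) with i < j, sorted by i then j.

α = atan 0.1 = 5.71°;  2α = 11.42°
n_0 = (+0.9687, -0.2481)
n_1 = (+0.7785, +0.6276)
n_2 = (+0.3020, +0.9533)
n_3 = (-0.1660, +0.9861)
n_4 = (-0.6126, +0.7904)
n_5 = (-0.9721, +0.2346)
n_6 = (-0.4012, -0.9160)
n_7 = (+0.5257, -0.8506)
  (0,1): δ = 126.76°  ·
  (0,2): δ = 93.22°  ·
  (0,3): δ = 66.08°  ·
  (0,4): δ = 37.86°  ·
  (0,5): δ = 0.79°  ✓
  (0,6): δ = 80.71°  ·
  (0,7): δ = 136.08°  ·
  (1,2): δ = 146.45°  ·
  (1,3): δ = 119.32°  ·
  (1,4): δ = 91.09°  ·
  (1,5): δ = 52.44°  ·
  (1,6): δ = 27.48°  ·
  (1,7): δ = 82.85°  ·
  (2,3): δ = 152.86°  ·
  (2,4): δ = 124.64°  ·
  (2,5): δ = 85.99°  ·
  (2,6): δ = 6.07°  ✓
  (2,7): δ = 49.30°  ·
  (3,4): δ = 151.78°  ·
  (3,5): δ = 113.13°  ·
  (3,6): δ = 33.21°  ·
  (3,7): δ = 22.16°  ·
  (4,5): δ = 141.35°  ·
  (4,6): δ = 61.43°  ·
  (4,7): δ = 6.06°  ✓
  (5,6): δ = 100.08°  ·
  (5,7): δ = 44.71°  ·
  (6,7): δ = 124.63°  ·
antipodal pairs: 3

count = 3; pairs: (0,5), (2,6), (4,7)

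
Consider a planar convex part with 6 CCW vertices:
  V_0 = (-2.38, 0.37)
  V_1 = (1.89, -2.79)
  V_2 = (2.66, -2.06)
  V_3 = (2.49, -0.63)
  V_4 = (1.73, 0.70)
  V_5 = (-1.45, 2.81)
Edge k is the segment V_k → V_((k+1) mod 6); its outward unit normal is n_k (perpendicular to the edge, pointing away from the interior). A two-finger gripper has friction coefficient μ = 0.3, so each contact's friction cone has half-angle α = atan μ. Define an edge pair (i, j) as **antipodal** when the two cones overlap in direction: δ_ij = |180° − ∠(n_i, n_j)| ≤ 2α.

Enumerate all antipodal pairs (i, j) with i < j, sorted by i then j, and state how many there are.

α = atan 0.3 = 16.70°;  2α = 33.40°
n_0 = (-0.5949, -0.8038)
n_1 = (+0.6880, -0.7257)
n_2 = (+0.9930, +0.1180)
n_3 = (+0.8682, +0.4961)
n_4 = (+0.5529, +0.8333)
n_5 = (-0.9344, +0.3562)
  (0,1): δ = 100.02°  ·
  (0,2): δ = 46.72°  ·
  (0,3): δ = 23.75°  ✓
  (0,4): δ = 2.94°  ✓
  (0,5): δ = 105.64°  ·
  (1,2): δ = 126.69°  ·
  (1,3): δ = 103.73°  ·
  (1,4): δ = 77.04°  ·
  (1,5): δ = 25.66°  ✓
  (2,3): δ = 157.03°  ·
  (2,4): δ = 130.34°  ·
  (2,5): δ = 27.64°  ✓
  (3,4): δ = 153.31°  ·
  (3,5): δ = 50.61°  ·
  (4,5): δ = 77.30°  ·
antipodal pairs: 4

count = 4; pairs: (0,3), (0,4), (1,5), (2,5)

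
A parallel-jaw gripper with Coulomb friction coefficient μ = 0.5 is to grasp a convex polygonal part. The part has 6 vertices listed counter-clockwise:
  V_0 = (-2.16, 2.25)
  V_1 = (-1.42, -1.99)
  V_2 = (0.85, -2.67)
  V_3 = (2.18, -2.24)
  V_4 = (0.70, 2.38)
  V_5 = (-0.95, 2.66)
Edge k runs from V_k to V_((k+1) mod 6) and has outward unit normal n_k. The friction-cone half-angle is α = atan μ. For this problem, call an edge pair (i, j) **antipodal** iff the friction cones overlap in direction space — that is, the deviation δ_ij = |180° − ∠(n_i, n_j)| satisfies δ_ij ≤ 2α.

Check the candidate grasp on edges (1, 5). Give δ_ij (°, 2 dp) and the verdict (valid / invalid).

α = atan 0.5 = 26.57°;  2α = 53.13°
edge 1: e_1 = (+2.27, -0.68);  n_1 = (-0.2870, -0.9579)
edge 5: e_5 = (-1.21, -0.41);  n_5 = (-0.3209, +0.9471)
∠(n_1, n_5) = 144.61°
δ = |180° − 144.61°| = 35.39°
35.39° ≤ 2α = 53.13°  →  valid

δ = 35.39°, valid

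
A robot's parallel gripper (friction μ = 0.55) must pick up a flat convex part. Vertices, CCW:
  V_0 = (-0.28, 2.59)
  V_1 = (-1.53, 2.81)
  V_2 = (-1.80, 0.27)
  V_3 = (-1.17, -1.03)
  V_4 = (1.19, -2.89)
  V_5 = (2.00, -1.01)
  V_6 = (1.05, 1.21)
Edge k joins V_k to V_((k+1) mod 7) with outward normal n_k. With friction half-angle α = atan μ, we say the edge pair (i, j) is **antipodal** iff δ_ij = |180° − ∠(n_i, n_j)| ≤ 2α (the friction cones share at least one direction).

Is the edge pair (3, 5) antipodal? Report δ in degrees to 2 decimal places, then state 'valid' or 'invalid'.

α = atan 0.55 = 28.81°;  2α = 57.62°
edge 3: e_3 = (+2.36, -1.86);  n_3 = (-0.6190, -0.7854)
edge 5: e_5 = (-0.95, +2.22);  n_5 = (+0.9194, +0.3934)
∠(n_3, n_5) = 151.41°
δ = |180° − 151.41°| = 28.59°
28.59° ≤ 2α = 57.62°  →  valid

δ = 28.59°, valid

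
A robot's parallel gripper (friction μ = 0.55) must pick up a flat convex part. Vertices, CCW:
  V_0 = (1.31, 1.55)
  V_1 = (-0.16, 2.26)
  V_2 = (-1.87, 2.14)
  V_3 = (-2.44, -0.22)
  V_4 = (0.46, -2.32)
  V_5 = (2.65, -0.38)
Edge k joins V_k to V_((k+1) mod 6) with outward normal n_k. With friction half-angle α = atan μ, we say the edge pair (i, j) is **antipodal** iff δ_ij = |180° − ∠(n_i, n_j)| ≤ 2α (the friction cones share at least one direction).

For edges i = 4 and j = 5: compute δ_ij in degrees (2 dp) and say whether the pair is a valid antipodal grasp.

α = atan 0.55 = 28.81°;  2α = 57.62°
edge 4: e_4 = (+2.19, +1.94);  n_4 = (+0.6631, -0.7485)
edge 5: e_5 = (-1.34, +1.93);  n_5 = (+0.8214, +0.5703)
∠(n_4, n_5) = 83.24°
δ = |180° − 83.24°| = 96.76°
96.76° > 2α = 57.62°  →  invalid

δ = 96.76°, invalid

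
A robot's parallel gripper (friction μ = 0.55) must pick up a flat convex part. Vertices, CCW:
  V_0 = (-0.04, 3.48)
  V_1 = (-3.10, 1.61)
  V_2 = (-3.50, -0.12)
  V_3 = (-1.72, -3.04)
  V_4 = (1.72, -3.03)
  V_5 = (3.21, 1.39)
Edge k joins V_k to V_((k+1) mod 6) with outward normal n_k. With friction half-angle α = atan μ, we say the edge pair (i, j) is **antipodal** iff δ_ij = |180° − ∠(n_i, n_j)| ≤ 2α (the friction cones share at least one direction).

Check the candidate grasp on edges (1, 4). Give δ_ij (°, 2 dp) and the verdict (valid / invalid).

α = atan 0.55 = 28.81°;  2α = 57.62°
edge 1: e_1 = (-0.40, -1.73);  n_1 = (-0.9743, +0.2253)
edge 4: e_4 = (+1.49, +4.42);  n_4 = (+0.9476, -0.3194)
∠(n_1, n_4) = 174.39°
δ = |180° − 174.39°| = 5.61°
5.61° ≤ 2α = 57.62°  →  valid

δ = 5.61°, valid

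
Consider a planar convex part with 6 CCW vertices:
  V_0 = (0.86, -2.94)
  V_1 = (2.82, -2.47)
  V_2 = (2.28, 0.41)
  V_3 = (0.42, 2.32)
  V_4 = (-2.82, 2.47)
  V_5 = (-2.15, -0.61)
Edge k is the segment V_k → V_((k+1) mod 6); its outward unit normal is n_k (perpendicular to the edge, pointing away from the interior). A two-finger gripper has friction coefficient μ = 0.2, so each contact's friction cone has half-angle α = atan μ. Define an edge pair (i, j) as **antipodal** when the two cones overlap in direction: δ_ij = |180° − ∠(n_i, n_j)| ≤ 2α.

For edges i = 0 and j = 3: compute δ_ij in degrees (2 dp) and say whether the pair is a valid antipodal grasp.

α = atan 0.2 = 11.31°;  2α = 22.62°
edge 0: e_0 = (+1.96, +0.47);  n_0 = (+0.2332, -0.9724)
edge 3: e_3 = (-3.24, +0.15);  n_3 = (+0.0462, +0.9989)
∠(n_0, n_3) = 163.86°
δ = |180° − 163.86°| = 16.14°
16.14° ≤ 2α = 22.62°  →  valid

δ = 16.14°, valid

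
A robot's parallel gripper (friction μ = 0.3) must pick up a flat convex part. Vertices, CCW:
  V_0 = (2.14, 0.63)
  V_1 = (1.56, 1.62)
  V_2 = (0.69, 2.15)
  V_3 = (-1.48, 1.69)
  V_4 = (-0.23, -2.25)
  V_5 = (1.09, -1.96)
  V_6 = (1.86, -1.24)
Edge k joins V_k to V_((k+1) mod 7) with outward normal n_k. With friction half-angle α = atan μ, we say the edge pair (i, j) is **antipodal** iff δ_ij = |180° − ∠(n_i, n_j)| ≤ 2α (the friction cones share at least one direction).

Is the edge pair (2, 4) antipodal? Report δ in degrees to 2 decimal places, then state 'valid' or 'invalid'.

δ = 0.42°, valid

α = atan 0.3 = 16.70°;  2α = 33.40°
edge 2: e_2 = (-2.17, -0.46);  n_2 = (-0.2074, +0.9783)
edge 4: e_4 = (+1.32, +0.29);  n_4 = (+0.2146, -0.9767)
∠(n_2, n_4) = 179.58°
δ = |180° − 179.58°| = 0.42°
0.42° ≤ 2α = 33.40°  →  valid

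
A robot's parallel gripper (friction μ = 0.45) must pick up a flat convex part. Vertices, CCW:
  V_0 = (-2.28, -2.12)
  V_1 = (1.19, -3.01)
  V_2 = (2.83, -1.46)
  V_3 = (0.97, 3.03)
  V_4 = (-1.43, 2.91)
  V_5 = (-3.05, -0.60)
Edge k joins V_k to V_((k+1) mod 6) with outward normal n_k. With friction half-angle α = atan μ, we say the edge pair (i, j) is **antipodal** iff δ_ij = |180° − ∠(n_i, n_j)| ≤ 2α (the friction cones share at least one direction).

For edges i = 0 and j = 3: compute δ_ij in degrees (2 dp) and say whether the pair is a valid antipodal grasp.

α = atan 0.45 = 24.23°;  2α = 48.46°
edge 0: e_0 = (+3.47, -0.89);  n_0 = (-0.2484, -0.9686)
edge 3: e_3 = (-2.40, -0.12);  n_3 = (-0.0499, +0.9988)
∠(n_0, n_3) = 162.75°
δ = |180° − 162.75°| = 17.25°
17.25° ≤ 2α = 48.46°  →  valid

δ = 17.25°, valid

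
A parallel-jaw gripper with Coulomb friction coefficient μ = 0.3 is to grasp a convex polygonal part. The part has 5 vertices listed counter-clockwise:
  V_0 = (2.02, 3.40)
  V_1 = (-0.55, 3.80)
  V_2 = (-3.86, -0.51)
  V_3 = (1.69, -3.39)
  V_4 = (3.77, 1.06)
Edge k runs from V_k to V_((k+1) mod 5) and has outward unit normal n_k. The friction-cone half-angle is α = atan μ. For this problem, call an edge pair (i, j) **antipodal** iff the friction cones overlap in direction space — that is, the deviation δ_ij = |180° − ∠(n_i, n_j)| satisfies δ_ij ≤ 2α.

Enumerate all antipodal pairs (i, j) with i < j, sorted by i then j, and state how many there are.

count = 3; pairs: (0,2), (1,3), (2,4)

α = atan 0.3 = 16.70°;  2α = 33.40°
n_0 = (+0.1538, +0.9881)
n_1 = (-0.7931, +0.6091)
n_2 = (-0.4606, -0.8876)
n_3 = (+0.9059, -0.4234)
n_4 = (+0.8008, +0.5989)
  (0,1): δ = 118.68°  ·
  (0,2): δ = 18.58°  ✓
  (0,3): δ = 73.79°  ·
  (0,4): δ = 135.64°  ·
  (1,2): δ = 79.90°  ·
  (1,3): δ = 12.47°  ✓
  (1,4): δ = 74.32°  ·
  (2,3): δ = 87.63°  ·
  (2,4): δ = 25.78°  ✓
  (3,4): δ = 118.16°  ·
antipodal pairs: 3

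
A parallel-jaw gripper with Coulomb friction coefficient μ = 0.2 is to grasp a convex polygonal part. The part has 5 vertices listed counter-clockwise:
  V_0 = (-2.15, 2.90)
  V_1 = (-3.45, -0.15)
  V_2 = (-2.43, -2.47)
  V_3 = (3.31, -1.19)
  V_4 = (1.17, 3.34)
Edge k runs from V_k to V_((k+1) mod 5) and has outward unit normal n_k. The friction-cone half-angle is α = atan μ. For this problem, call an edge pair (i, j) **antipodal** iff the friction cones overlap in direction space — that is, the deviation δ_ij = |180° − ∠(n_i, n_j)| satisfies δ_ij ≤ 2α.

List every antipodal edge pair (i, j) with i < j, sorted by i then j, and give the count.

α = atan 0.2 = 11.31°;  2α = 22.62°
n_0 = (-0.9199, +0.3921)
n_1 = (-0.9154, -0.4025)
n_2 = (+0.2177, -0.9760)
n_3 = (+0.9042, +0.4271)
n_4 = (-0.1314, +0.9913)
  (0,1): δ = 133.18°  ·
  (0,2): δ = 54.34°  ·
  (0,3): δ = 48.37°  ·
  (0,4): δ = 120.63°  ·
  (1,2): δ = 101.16°  ·
  (1,3): δ = 1.55°  ✓
  (1,4): δ = 73.82°  ·
  (2,3): δ = 77.28°  ·
  (2,4): δ = 5.02°  ✓
  (3,4): δ = 107.74°  ·
antipodal pairs: 2

count = 2; pairs: (1,3), (2,4)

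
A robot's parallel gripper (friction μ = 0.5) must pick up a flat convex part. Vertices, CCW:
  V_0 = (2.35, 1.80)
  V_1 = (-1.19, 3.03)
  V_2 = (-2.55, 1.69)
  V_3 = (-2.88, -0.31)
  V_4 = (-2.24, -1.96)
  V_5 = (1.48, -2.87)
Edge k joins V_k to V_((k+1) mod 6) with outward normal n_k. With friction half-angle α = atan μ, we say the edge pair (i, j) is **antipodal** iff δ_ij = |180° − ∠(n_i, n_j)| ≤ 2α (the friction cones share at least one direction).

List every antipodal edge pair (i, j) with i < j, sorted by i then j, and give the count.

count = 5; pairs: (0,3), (0,4), (1,5), (2,5), (3,5)

α = atan 0.5 = 26.57°;  2α = 53.13°
n_0 = (+0.3282, +0.9446)
n_1 = (-0.7018, +0.7123)
n_2 = (-0.9867, +0.1628)
n_3 = (-0.9323, -0.3616)
n_4 = (-0.2376, -0.9714)
n_5 = (+0.9831, -0.1831)
  (0,1): δ = 116.26°  ·
  (0,2): δ = 80.21°  ·
  (0,3): δ = 49.64°  ✓
  (0,4): δ = 5.41°  ✓
  (0,5): δ = 98.61°  ·
  (1,2): δ = 143.94°  ·
  (1,3): δ = 113.38°  ·
  (1,4): δ = 58.32°  ·
  (1,5): δ = 34.87°  ✓
  (2,3): δ = 149.43°  ·
  (2,4): δ = 94.38°  ·
  (2,5): δ = 1.18°  ✓
  (3,4): δ = 124.95°  ·
  (3,5): δ = 31.75°  ✓
  (4,5): δ = 86.81°  ·
antipodal pairs: 5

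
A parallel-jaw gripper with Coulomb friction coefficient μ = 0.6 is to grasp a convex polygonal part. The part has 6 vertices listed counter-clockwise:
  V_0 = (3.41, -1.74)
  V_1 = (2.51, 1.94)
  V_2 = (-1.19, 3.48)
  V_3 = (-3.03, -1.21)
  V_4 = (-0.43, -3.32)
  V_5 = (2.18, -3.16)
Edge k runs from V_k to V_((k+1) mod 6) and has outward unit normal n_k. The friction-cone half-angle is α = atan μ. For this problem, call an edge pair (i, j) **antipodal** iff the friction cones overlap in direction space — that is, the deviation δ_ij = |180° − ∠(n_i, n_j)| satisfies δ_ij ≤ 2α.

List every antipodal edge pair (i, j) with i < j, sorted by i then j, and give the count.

count = 5; pairs: (0,2), (0,3), (1,3), (1,4), (2,5)

α = atan 0.6 = 30.96°;  2α = 61.93°
n_0 = (+0.9714, +0.2376)
n_1 = (+0.3843, +0.9232)
n_2 = (-0.9309, +0.3652)
n_3 = (-0.6301, -0.7765)
n_4 = (+0.0612, -0.9981)
n_5 = (+0.7559, -0.6547)
  (0,1): δ = 126.34°  ·
  (0,2): δ = 35.16°  ✓
  (0,3): δ = 37.20°  ✓
  (0,4): δ = 79.77°  ·
  (0,5): δ = 125.36°  ·
  (1,2): δ = 88.82°  ·
  (1,3): δ = 16.46°  ✓
  (1,4): δ = 26.11°  ✓
  (1,5): δ = 71.70°  ·
  (2,3): δ = 107.64°  ·
  (2,4): δ = 65.07°  ·
  (2,5): δ = 19.48°  ✓
  (3,4): δ = 137.43°  ·
  (3,5): δ = 91.84°  ·
  (4,5): δ = 134.41°  ·
antipodal pairs: 5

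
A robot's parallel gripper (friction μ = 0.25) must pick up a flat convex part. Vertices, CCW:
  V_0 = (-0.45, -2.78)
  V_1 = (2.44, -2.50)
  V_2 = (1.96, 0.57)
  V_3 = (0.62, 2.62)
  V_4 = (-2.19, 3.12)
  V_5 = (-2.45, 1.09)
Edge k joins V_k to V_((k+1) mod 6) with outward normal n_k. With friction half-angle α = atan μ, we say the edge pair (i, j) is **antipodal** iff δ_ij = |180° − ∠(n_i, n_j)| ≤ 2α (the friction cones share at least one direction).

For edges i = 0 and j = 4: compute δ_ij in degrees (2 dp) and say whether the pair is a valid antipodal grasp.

δ = 77.17°, invalid

α = atan 0.25 = 14.04°;  2α = 28.07°
edge 0: e_0 = (+2.89, +0.28);  n_0 = (+0.0964, -0.9953)
edge 4: e_4 = (-0.26, -2.03);  n_4 = (-0.9919, +0.1270)
∠(n_0, n_4) = 102.83°
δ = |180° − 102.83°| = 77.17°
77.17° > 2α = 28.07°  →  invalid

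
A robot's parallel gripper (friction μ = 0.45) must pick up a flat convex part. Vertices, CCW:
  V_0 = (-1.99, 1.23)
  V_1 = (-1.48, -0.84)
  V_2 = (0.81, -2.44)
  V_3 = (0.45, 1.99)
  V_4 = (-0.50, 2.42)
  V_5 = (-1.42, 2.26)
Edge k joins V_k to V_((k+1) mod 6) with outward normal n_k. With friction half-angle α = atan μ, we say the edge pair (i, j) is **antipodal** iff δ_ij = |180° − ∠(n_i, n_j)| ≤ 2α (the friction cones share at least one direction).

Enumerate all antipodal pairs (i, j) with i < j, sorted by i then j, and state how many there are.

α = atan 0.45 = 24.23°;  2α = 48.46°
n_0 = (-0.9710, -0.2392)
n_1 = (-0.5727, -0.8197)
n_2 = (+0.9967, +0.0810)
n_3 = (+0.4124, +0.9110)
n_4 = (-0.1713, +0.9852)
n_5 = (-0.8750, +0.4842)
  (0,1): δ = 138.78°  ·
  (0,2): δ = 9.19°  ✓
  (0,3): δ = 51.81°  ·
  (0,4): δ = 86.03°  ·
  (0,5): δ = 137.20°  ·
  (1,2): δ = 50.41°  ·
  (1,3): δ = 10.59°  ✓
  (1,4): δ = 44.81°  ✓
  (1,5): δ = 95.98°  ·
  (2,3): δ = 119.00°  ·
  (2,4): δ = 84.78°  ·
  (2,5): δ = 33.61°  ✓
  (3,4): δ = 145.78°  ·
  (3,5): δ = 94.61°  ·
  (4,5): δ = 128.83°  ·
antipodal pairs: 4

count = 4; pairs: (0,2), (1,3), (1,4), (2,5)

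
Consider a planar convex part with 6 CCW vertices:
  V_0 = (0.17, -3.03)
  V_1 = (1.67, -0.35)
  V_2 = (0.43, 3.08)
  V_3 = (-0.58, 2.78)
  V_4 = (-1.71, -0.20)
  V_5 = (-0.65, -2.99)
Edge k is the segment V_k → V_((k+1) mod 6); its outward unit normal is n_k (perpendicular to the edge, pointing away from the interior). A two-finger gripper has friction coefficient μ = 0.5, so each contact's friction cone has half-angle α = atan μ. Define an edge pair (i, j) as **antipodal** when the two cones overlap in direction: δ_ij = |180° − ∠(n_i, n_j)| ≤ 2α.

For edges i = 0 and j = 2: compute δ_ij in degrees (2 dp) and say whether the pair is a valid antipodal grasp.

δ = 44.22°, valid

α = atan 0.5 = 26.57°;  2α = 53.13°
edge 0: e_0 = (+1.50, +2.68);  n_0 = (+0.8726, -0.4884)
edge 2: e_2 = (-1.01, -0.30);  n_2 = (-0.2847, +0.9586)
∠(n_0, n_2) = 135.78°
δ = |180° − 135.78°| = 44.22°
44.22° ≤ 2α = 53.13°  →  valid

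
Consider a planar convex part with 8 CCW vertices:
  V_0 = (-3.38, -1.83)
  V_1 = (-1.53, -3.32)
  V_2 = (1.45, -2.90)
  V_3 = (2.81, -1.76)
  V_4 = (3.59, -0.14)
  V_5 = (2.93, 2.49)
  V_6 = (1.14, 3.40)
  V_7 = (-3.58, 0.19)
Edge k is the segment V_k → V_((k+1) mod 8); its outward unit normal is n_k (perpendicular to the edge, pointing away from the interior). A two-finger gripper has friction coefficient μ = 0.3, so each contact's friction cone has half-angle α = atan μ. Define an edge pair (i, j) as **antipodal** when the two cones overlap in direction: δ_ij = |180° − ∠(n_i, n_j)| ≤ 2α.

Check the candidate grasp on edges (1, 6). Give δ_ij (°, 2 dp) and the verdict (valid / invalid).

α = atan 0.3 = 16.70°;  2α = 33.40°
edge 1: e_1 = (+2.98, +0.42);  n_1 = (+0.1396, -0.9902)
edge 6: e_6 = (-4.72, -3.21);  n_6 = (-0.5624, +0.8269)
∠(n_1, n_6) = 153.80°
δ = |180° − 153.80°| = 26.20°
26.20° ≤ 2α = 33.40°  →  valid

δ = 26.20°, valid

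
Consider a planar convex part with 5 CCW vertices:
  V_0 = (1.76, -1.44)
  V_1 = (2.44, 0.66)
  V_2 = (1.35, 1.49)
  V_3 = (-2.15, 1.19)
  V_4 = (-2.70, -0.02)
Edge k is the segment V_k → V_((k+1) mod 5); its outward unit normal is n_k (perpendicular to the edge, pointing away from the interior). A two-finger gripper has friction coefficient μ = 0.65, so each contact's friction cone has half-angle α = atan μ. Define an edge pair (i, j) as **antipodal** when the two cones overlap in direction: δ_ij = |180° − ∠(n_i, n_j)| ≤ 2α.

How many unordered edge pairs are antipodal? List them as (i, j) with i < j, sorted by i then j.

α = atan 0.65 = 33.02°;  2α = 66.05°
n_0 = (+0.9514, -0.3081)
n_1 = (+0.6058, +0.7956)
n_2 = (-0.0854, +0.9963)
n_3 = (-0.9104, +0.4138)
n_4 = (-0.3034, -0.9529)
  (0,1): δ = 109.35°  ·
  (0,2): δ = 67.16°  ·
  (0,3): δ = 6.50°  ✓
  (0,4): δ = 90.28°  ·
  (1,2): δ = 137.81°  ·
  (1,3): δ = 77.16°  ·
  (1,4): δ = 19.63°  ✓
  (2,3): δ = 119.34°  ·
  (2,4): δ = 22.56°  ✓
  (3,4): δ = 83.22°  ·
antipodal pairs: 3

count = 3; pairs: (0,3), (1,4), (2,4)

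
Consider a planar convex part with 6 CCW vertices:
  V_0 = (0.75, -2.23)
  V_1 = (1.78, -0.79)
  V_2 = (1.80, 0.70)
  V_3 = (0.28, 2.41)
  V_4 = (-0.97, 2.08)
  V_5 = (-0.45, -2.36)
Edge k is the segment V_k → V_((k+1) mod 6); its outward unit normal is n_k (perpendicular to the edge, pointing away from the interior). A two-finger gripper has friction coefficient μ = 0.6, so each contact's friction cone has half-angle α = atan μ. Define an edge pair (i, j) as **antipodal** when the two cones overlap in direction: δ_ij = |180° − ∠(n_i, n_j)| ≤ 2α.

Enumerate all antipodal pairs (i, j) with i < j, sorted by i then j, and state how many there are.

α = atan 0.6 = 30.96°;  2α = 61.93°
n_0 = (+0.8134, -0.5818)
n_1 = (+0.9999, -0.0134)
n_2 = (+0.7474, +0.6644)
n_3 = (-0.2553, +0.9669)
n_4 = (-0.9932, -0.1163)
n_5 = (+0.1077, -0.9942)
  (0,1): δ = 145.19°  ·
  (0,2): δ = 102.79°  ·
  (0,3): δ = 39.64°  ✓
  (0,4): δ = 42.26°  ✓
  (0,5): δ = 131.76°  ·
  (1,2): δ = 137.60°  ·
  (1,3): δ = 74.44°  ·
  (1,4): δ = 7.45°  ✓
  (1,5): δ = 96.95°  ·
  (2,3): δ = 116.84°  ·
  (2,4): δ = 34.95°  ✓
  (2,5): δ = 54.55°  ✓
  (3,4): δ = 98.11°  ·
  (3,5): δ = 8.61°  ✓
  (4,5): δ = 90.50°  ·
antipodal pairs: 6

count = 6; pairs: (0,3), (0,4), (1,4), (2,4), (2,5), (3,5)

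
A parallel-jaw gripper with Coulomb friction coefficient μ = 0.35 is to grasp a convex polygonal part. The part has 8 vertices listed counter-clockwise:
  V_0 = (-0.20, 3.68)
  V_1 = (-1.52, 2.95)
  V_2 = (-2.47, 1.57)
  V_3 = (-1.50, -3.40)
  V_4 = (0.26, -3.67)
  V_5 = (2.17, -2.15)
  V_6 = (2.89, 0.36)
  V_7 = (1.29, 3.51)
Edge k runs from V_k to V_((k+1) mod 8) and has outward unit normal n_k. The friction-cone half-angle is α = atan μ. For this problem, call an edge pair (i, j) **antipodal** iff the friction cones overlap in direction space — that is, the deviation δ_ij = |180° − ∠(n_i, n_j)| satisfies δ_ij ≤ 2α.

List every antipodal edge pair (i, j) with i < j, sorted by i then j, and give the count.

count = 7; pairs: (0,3), (0,4), (1,4), (1,5), (2,5), (2,6), (3,7)

α = atan 0.35 = 19.29°;  2α = 38.58°
n_0 = (-0.4840, +0.8751)
n_1 = (-0.8237, +0.5670)
n_2 = (-0.9815, -0.1916)
n_3 = (-0.1516, -0.9884)
n_4 = (+0.6227, -0.7825)
n_5 = (+0.9612, -0.2757)
n_6 = (+0.8916, +0.4529)
n_7 = (+0.1134, +0.9936)
  (0,1): δ = 153.49°  ·
  (0,2): δ = 107.90°  ·
  (0,3): δ = 37.67°  ✓
  (0,4): δ = 9.57°  ✓
  (0,5): δ = 45.05°  ·
  (0,6): δ = 87.98°  ·
  (0,7): δ = 144.55°  ·
  (1,2): δ = 134.41°  ·
  (1,3): δ = 64.18°  ·
  (1,4): δ = 16.94°  ✓
  (1,5): δ = 18.54°  ✓
  (1,6): δ = 61.47°  ·
  (1,7): δ = 118.03°  ·
  (2,3): δ = 109.77°  ·
  (2,4): δ = 62.53°  ·
  (2,5): δ = 27.05°  ✓
  (2,6): δ = 15.88°  ✓
  (2,7): δ = 72.45°  ·
  (3,4): δ = 132.77°  ·
  (3,5): δ = 97.28°  ·
  (3,6): δ = 54.35°  ·
  (3,7): δ = 2.21°  ✓
  (4,5): δ = 144.52°  ·
  (4,6): δ = 101.59°  ·
  (4,7): δ = 45.02°  ·
  (5,6): δ = 137.07°  ·
  (5,7): δ = 80.50°  ·
  (6,7): δ = 123.44°  ·
antipodal pairs: 7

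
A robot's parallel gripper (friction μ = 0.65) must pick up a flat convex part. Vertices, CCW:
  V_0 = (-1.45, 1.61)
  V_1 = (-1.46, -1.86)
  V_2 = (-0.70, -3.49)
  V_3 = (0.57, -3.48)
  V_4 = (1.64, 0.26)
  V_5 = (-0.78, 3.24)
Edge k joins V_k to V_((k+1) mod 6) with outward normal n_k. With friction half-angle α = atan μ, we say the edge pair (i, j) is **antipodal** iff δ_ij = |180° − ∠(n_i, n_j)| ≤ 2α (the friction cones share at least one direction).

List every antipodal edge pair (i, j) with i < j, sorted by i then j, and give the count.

count = 7; pairs: (0,3), (0,4), (1,3), (1,4), (2,4), (3,5), (4,5)

α = atan 0.65 = 33.02°;  2α = 66.05°
n_0 = (-1.0000, +0.0029)
n_1 = (-0.9063, -0.4226)
n_2 = (+0.0079, -1.0000)
n_3 = (+0.9614, -0.2751)
n_4 = (+0.7763, +0.6304)
n_5 = (-0.9249, +0.3802)
  (0,1): δ = 154.84°  ·
  (0,2): δ = 89.38°  ·
  (0,3): δ = 15.80°  ✓
  (0,4): δ = 39.24°  ✓
  (0,5): δ = 157.82°  ·
  (1,2): δ = 114.55°  ·
  (1,3): δ = 40.96°  ✓
  (1,4): δ = 14.08°  ✓
  (1,5): δ = 132.66°  ·
  (2,3): δ = 106.42°  ·
  (2,4): δ = 51.37°  ✓
  (2,5): δ = 67.20°  ·
  (3,4): δ = 124.95°  ·
  (3,5): δ = 6.38°  ✓
  (4,5): δ = 61.42°  ✓
antipodal pairs: 7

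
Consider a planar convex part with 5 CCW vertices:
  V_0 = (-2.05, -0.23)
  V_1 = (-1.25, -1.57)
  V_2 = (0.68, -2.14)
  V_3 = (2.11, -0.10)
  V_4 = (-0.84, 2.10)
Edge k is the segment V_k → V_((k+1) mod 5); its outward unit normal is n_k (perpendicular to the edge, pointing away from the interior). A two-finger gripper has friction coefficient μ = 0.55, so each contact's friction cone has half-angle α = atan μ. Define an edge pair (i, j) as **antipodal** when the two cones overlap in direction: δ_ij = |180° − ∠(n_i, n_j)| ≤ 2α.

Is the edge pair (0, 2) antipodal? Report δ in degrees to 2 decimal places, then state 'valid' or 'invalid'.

δ = 65.87°, invalid

α = atan 0.55 = 28.81°;  2α = 57.62°
edge 0: e_0 = (+0.80, -1.34);  n_0 = (-0.8586, -0.5126)
edge 2: e_2 = (+1.43, +2.04);  n_2 = (+0.8189, -0.5740)
∠(n_0, n_2) = 114.13°
δ = |180° − 114.13°| = 65.87°
65.87° > 2α = 57.62°  →  invalid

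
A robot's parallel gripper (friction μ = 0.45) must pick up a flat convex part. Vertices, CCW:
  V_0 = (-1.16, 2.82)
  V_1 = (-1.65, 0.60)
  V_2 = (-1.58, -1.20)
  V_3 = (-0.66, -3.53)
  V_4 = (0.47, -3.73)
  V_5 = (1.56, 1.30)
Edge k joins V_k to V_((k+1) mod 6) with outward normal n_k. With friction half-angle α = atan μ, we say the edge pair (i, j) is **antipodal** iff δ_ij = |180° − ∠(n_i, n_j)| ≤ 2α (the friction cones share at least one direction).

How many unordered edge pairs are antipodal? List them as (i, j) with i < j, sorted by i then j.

count = 5; pairs: (0,4), (1,4), (2,4), (2,5), (3,5)

α = atan 0.45 = 24.23°;  2α = 48.46°
n_0 = (-0.9765, +0.2155)
n_1 = (-0.9992, -0.0389)
n_2 = (-0.9301, -0.3673)
n_3 = (-0.1743, -0.9847)
n_4 = (+0.9773, -0.2118)
n_5 = (+0.4878, +0.8729)
  (0,1): δ = 165.33°  ·
  (0,2): δ = 146.01°  ·
  (0,3): δ = 87.59°  ·
  (0,4): δ = 0.22°  ✓
  (0,5): δ = 73.25°  ·
  (1,2): δ = 160.68°  ·
  (1,3): δ = 102.26°  ·
  (1,4): δ = 14.45°  ✓
  (1,5): δ = 58.58°  ·
  (2,3): δ = 121.58°  ·
  (2,4): δ = 33.77°  ✓
  (2,5): δ = 39.26°  ✓
  (3,4): δ = 92.19°  ·
  (3,5): δ = 19.16°  ✓
  (4,5): δ = 106.97°  ·
antipodal pairs: 5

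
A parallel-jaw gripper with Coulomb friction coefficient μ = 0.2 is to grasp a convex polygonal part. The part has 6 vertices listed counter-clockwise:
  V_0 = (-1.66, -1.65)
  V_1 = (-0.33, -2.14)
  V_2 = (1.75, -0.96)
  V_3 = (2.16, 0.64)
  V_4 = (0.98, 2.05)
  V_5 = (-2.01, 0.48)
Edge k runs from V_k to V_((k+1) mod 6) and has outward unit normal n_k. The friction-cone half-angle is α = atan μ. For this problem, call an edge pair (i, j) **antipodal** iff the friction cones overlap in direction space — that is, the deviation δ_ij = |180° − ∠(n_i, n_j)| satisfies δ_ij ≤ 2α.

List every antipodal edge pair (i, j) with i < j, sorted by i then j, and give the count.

α = atan 0.2 = 11.31°;  2α = 22.62°
n_0 = (-0.3457, -0.9383)
n_1 = (+0.4934, -0.8698)
n_2 = (+0.9687, -0.2482)
n_3 = (+0.7669, +0.6418)
n_4 = (-0.4649, +0.8854)
n_5 = (-0.9868, -0.1621)
  (0,1): δ = 130.21°  ·
  (0,2): δ = 84.15°  ·
  (0,3): δ = 29.85°  ·
  (0,4): δ = 47.93°  ·
  (0,5): δ = 119.56°  ·
  (1,2): δ = 133.94°  ·
  (1,3): δ = 79.64°  ·
  (1,4): δ = 1.86°  ✓
  (1,5): δ = 69.76°  ·
  (2,3): δ = 125.70°  ·
  (2,4): δ = 47.92°  ·
  (2,5): δ = 23.70°  ·
  (3,4): δ = 102.22°  ·
  (3,5): δ = 30.59°  ·
  (4,5): δ = 108.37°  ·
antipodal pairs: 1

count = 1; pairs: (1,4)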